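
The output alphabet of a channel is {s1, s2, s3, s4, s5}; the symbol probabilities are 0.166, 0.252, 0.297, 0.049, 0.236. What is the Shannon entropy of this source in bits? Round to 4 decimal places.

H = −Σ pᵢ log₂ pᵢ.
−0.166·log₂(0.166) = 0.4301
−0.252·log₂(0.252) = 0.5011
−0.297·log₂(0.297) = 0.5202
−0.049·log₂(0.049) = 0.2132
−0.236·log₂(0.236) = 0.4916
Sum ≈ 2.1562 → 2.1562 bits.

2.1562 bits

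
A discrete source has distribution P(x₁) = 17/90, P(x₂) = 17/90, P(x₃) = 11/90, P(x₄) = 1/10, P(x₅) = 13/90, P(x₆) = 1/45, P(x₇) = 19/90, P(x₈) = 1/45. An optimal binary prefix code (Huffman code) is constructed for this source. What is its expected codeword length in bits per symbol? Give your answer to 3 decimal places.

Repeatedly combine the two least-probable nodes; the expected code length is the sum of the merged weights.
merge 1/45 + 1/45 → 2/45
merge 2/45 + 1/10 → 13/90
merge 11/90 + 13/90 → 4/15
merge 13/90 + 17/90 → 1/3
merge 17/90 + 19/90 → 2/5
merge 4/15 + 1/3 → 3/5
merge 2/5 + 3/5 → 1
L = 2/45 + 13/90 + 4/15 + 1/3 + 2/5 + 3/5 + 1 = 251/90 ≈ 2.789 bits/symbol.

2.789 bits/symbol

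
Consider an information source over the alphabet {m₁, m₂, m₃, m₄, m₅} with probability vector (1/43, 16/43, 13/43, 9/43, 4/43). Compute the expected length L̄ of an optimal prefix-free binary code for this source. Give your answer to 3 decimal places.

2.070 bits/symbol

Repeatedly combine the two least-probable nodes; the expected code length is the sum of the merged weights.
merge 1/43 + 4/43 → 5/43
merge 5/43 + 9/43 → 14/43
merge 13/43 + 14/43 → 27/43
merge 16/43 + 27/43 → 1
L = 5/43 + 14/43 + 27/43 + 1 = 89/43 ≈ 2.070 bits/symbol.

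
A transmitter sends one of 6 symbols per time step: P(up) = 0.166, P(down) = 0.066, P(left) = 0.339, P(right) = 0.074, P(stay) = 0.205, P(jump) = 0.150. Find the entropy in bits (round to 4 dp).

2.3751 bits

H = −Σ pᵢ log₂ pᵢ.
−0.166·log₂(0.166) = 0.4301
−0.066·log₂(0.066) = 0.2588
−0.339·log₂(0.339) = 0.5291
−0.074·log₂(0.074) = 0.2780
−0.205·log₂(0.205) = 0.4687
−0.150·log₂(0.150) = 0.4105
Sum ≈ 2.3751 → 2.3751 bits.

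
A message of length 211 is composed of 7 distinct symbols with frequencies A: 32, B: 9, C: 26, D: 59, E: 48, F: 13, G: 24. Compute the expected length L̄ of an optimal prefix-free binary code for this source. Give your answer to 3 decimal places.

Probabilities are the counts divided by 211.
Repeatedly combine the two least-probable nodes; the expected code length is the sum of the merged weights.
merge 9/211 + 13/211 → 22/211
merge 22/211 + 24/211 → 46/211
merge 26/211 + 32/211 → 58/211
merge 46/211 + 48/211 → 94/211
merge 58/211 + 59/211 → 117/211
merge 94/211 + 117/211 → 1
L = 22/211 + 46/211 + 58/211 + 94/211 + 117/211 + 1 = 548/211 ≈ 2.597 bits/symbol.

2.597 bits/symbol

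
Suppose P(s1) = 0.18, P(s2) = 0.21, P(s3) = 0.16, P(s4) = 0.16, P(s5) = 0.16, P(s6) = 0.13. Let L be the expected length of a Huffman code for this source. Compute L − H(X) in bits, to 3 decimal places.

Entropy H = −Σ p log₂ p ≈ 2.5698 bits.
Huffman merges: 13/100+4/25→29/100; 4/25+4/25→8/25; 9/50+21/100→39/100; 29/100+8/25→61/100; 39/100+61/100→1. L = 261/100 ≈ 2.6100.
L − H = 2.6100 − 2.5698 = 0.040 bits.

0.040 bits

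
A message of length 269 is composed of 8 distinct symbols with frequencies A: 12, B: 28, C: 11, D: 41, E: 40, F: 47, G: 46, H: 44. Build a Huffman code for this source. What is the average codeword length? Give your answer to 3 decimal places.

Probabilities are the counts divided by 269.
Repeatedly combine the two least-probable nodes; the expected code length is the sum of the merged weights.
merge 11/269 + 12/269 → 23/269
merge 23/269 + 28/269 → 51/269
merge 40/269 + 41/269 → 81/269
merge 44/269 + 46/269 → 90/269
merge 47/269 + 51/269 → 98/269
merge 81/269 + 90/269 → 171/269
merge 98/269 + 171/269 → 1
L = 23/269 + 51/269 + 81/269 + 90/269 + 98/269 + 171/269 + 1 = 783/269 ≈ 2.911 bits/symbol.

2.911 bits/symbol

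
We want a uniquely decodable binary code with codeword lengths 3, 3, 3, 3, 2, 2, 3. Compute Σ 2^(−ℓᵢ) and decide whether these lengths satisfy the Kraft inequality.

1.125; no

With common denominator 2^3 = 8: Σ 2^(−ℓᵢ) = 1/8 + 1/8 + 1/8 + 1/8 + 2/8 + 2/8 + 1/8 = 9/8 = 1.125.
Kraft's inequality requires Σ ≤ 1; here Σ = 1.125 > 1, so no such prefix code exists.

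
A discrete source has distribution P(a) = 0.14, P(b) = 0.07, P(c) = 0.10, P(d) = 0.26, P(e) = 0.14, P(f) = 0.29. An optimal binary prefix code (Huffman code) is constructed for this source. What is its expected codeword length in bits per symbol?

Repeatedly combine the two least-probable nodes; the expected code length is the sum of the merged weights.
merge 7/100 + 1/10 → 17/100
merge 7/50 + 7/50 → 7/25
merge 17/100 + 13/50 → 43/100
merge 7/25 + 29/100 → 57/100
merge 43/100 + 57/100 → 1
L = 17/100 + 7/25 + 43/100 + 57/100 + 1 = 49/20 = 2.45 bits/symbol.

2.45 bits/symbol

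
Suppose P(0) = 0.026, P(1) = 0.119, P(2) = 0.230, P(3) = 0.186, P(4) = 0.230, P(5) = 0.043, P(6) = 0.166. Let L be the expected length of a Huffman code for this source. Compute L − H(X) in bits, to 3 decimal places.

0.055 bits

Entropy H = −Σ p log₂ p ≈ 2.5543 bits.
Huffman merges: 13/500+43/1000→69/1000; 69/1000+119/1000→47/250; 83/500+93/500→44/125; 47/250+23/100→209/500; 23/100+44/125→291/500; 209/500+291/500→1. L = 2609/1000 ≈ 2.6090.
L − H = 2.6090 − 2.5543 = 0.055 bits.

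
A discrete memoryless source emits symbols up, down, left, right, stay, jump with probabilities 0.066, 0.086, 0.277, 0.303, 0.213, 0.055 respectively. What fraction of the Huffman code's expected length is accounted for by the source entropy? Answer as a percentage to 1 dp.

Entropy H = −Σ p log₂ p ≈ 2.3035 bits.
Huffman merges: 11/200+33/500→121/1000; 43/500+121/1000→207/1000; 207/1000+213/1000→21/50; 277/1000+303/1000→29/50; 21/50+29/50→1. L = 291/125 ≈ 2.3280.
Efficiency = H/L = 2.3035/2.3280 = 98.9%.

98.9%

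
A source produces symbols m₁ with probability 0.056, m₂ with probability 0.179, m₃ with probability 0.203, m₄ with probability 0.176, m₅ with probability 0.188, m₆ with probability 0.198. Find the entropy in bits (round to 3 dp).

2.501 bits

H = −Σ pᵢ log₂ pᵢ.
−0.056·log₂(0.056) = 0.2329
−0.179·log₂(0.179) = 0.4443
−0.203·log₂(0.203) = 0.4670
−0.176·log₂(0.176) = 0.4411
−0.188·log₂(0.188) = 0.4533
−0.198·log₂(0.198) = 0.4626
Sum ≈ 2.5012 → 2.501 bits.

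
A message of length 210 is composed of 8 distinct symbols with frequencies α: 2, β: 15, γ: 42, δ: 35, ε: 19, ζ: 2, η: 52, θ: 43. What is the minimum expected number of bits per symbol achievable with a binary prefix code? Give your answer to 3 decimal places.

2.638 bits/symbol

Probabilities are the counts divided by 210.
Repeatedly combine the two least-probable nodes; the expected code length is the sum of the merged weights.
merge 1/105 + 1/105 → 2/105
merge 2/105 + 1/14 → 19/210
merge 19/210 + 19/210 → 19/105
merge 1/6 + 19/105 → 73/210
merge 1/5 + 43/210 → 17/42
merge 26/105 + 73/210 → 25/42
merge 17/42 + 25/42 → 1
L = 2/105 + 19/210 + 19/105 + 73/210 + 17/42 + 25/42 + 1 = 277/105 ≈ 2.638 bits/symbol.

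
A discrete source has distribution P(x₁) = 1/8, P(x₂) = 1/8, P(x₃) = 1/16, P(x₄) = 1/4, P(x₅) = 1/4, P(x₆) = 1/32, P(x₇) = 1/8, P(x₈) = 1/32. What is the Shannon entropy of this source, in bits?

2.6875 bits

Each probability is a power of 1/2, so log₂(1/p) is an integer.
H = Σ p·log₂(1/p) = 1/8·3 + 1/8·3 + 1/16·4 + 1/4·2 + 1/4·2 + 1/32·5 + 1/8·3 + 1/32·5 = 2.6875 bits.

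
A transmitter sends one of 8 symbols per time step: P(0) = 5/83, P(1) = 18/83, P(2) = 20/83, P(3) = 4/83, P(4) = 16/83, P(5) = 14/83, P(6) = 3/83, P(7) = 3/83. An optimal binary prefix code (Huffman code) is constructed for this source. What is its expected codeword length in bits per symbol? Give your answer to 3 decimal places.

Repeatedly combine the two least-probable nodes; the expected code length is the sum of the merged weights.
merge 3/83 + 3/83 → 6/83
merge 4/83 + 5/83 → 9/83
merge 6/83 + 9/83 → 15/83
merge 14/83 + 15/83 → 29/83
merge 16/83 + 18/83 → 34/83
merge 20/83 + 29/83 → 49/83
merge 34/83 + 49/83 → 1
L = 6/83 + 9/83 + 15/83 + 29/83 + 34/83 + 49/83 + 1 = 225/83 ≈ 2.711 bits/symbol.

2.711 bits/symbol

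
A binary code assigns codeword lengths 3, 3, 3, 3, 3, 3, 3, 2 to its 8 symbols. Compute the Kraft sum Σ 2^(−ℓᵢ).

With common denominator 2^3 = 8: Σ 2^(−ℓᵢ) = 1/8 + 1/8 + 1/8 + 1/8 + 1/8 + 1/8 + 1/8 + 2/8 = 9/8 = 1.125.

1.125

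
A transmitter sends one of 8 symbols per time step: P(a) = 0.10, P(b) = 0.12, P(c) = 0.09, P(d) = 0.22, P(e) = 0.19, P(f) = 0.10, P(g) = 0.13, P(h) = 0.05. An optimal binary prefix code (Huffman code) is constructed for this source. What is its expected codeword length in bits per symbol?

2.92 bits/symbol

Repeatedly combine the two least-probable nodes; the expected code length is the sum of the merged weights.
merge 1/20 + 9/100 → 7/50
merge 1/10 + 1/10 → 1/5
merge 3/25 + 13/100 → 1/4
merge 7/50 + 19/100 → 33/100
merge 1/5 + 11/50 → 21/50
merge 1/4 + 33/100 → 29/50
merge 21/50 + 29/50 → 1
L = 7/50 + 1/5 + 1/4 + 33/100 + 21/50 + 29/50 + 1 = 73/25 = 2.92 bits/symbol.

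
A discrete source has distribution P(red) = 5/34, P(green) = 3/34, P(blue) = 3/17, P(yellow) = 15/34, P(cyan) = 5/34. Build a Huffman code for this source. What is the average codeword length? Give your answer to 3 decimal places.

2.118 bits/symbol

Repeatedly combine the two least-probable nodes; the expected code length is the sum of the merged weights.
merge 3/34 + 5/34 → 4/17
merge 5/34 + 3/17 → 11/34
merge 4/17 + 11/34 → 19/34
merge 15/34 + 19/34 → 1
L = 4/17 + 11/34 + 19/34 + 1 = 36/17 ≈ 2.118 bits/symbol.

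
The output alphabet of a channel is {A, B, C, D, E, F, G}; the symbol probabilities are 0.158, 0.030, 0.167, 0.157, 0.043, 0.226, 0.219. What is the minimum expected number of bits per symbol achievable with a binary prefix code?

2.628 bits/symbol

Repeatedly combine the two least-probable nodes; the expected code length is the sum of the merged weights.
merge 3/100 + 43/1000 → 73/1000
merge 73/1000 + 157/1000 → 23/100
merge 79/500 + 167/1000 → 13/40
merge 219/1000 + 113/500 → 89/200
merge 23/100 + 13/40 → 111/200
merge 89/200 + 111/200 → 1
L = 73/1000 + 23/100 + 13/40 + 89/200 + 111/200 + 1 = 657/250 = 2.628 bits/symbol.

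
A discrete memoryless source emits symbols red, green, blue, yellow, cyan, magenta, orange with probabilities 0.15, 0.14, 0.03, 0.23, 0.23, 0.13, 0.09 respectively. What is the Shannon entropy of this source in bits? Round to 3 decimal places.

2.630 bits

H = −Σ pᵢ log₂ pᵢ.
−0.15·log₂(0.15) = 0.4105
−0.14·log₂(0.14) = 0.3971
−0.03·log₂(0.03) = 0.1518
−0.23·log₂(0.23) = 0.4877
−0.23·log₂(0.23) = 0.4877
−0.13·log₂(0.13) = 0.3826
−0.09·log₂(0.09) = 0.3127
Sum ≈ 2.6301 → 2.630 bits.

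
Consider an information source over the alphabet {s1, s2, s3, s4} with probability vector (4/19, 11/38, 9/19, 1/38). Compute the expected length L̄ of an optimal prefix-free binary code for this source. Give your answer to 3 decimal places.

1.763 bits/symbol

Repeatedly combine the two least-probable nodes; the expected code length is the sum of the merged weights.
merge 1/38 + 4/19 → 9/38
merge 9/38 + 11/38 → 10/19
merge 9/19 + 10/19 → 1
L = 9/38 + 10/19 + 1 = 67/38 ≈ 1.763 bits/symbol.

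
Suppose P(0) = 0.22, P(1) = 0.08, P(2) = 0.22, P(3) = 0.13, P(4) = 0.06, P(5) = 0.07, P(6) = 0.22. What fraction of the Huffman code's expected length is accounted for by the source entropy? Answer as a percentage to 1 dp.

Entropy H = −Σ p log₂ p ≈ 2.6280 bits.
Huffman merges: 3/50+7/100→13/100; 2/25+13/100→21/100; 13/100+21/100→17/50; 11/50+11/50→11/25; 11/50+17/50→14/25; 11/25+14/25→1. L = 67/25 ≈ 2.6800.
Efficiency = H/L = 2.6280/2.6800 = 98.1%.

98.1%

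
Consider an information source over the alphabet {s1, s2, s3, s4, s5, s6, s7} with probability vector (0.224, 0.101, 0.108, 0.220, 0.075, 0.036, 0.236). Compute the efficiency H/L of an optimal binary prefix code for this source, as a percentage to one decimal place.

98.1%

Entropy H = −Σ p log₂ p ≈ 2.5894 bits.
Huffman merges: 9/250+3/40→111/1000; 101/1000+27/250→209/1000; 111/1000+209/1000→8/25; 11/50+28/125→111/250; 59/250+8/25→139/250; 111/250+139/250→1. L = 66/25 ≈ 2.6400.
Efficiency = H/L = 2.5894/2.6400 = 98.1%.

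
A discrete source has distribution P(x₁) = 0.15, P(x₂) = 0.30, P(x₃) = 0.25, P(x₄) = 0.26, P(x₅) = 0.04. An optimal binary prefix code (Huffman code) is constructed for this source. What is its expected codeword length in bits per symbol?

Repeatedly combine the two least-probable nodes; the expected code length is the sum of the merged weights.
merge 1/25 + 3/20 → 19/100
merge 19/100 + 1/4 → 11/25
merge 13/50 + 3/10 → 14/25
merge 11/25 + 14/25 → 1
L = 19/100 + 11/25 + 14/25 + 1 = 219/100 = 2.19 bits/symbol.

2.19 bits/symbol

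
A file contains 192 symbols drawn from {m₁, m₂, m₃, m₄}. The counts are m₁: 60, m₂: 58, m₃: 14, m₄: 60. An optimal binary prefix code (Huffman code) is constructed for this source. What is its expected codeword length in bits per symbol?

2 bits/symbol

Probabilities are the counts divided by 192.
Repeatedly combine the two least-probable nodes; the expected code length is the sum of the merged weights.
merge 7/96 + 29/96 → 3/8
merge 5/16 + 5/16 → 5/8
merge 3/8 + 5/8 → 1
L = 3/8 + 5/8 + 1 = 2 bits/symbol.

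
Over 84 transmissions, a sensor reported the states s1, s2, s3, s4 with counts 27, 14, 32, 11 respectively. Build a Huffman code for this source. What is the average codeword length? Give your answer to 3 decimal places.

Probabilities are the counts divided by 84.
Repeatedly combine the two least-probable nodes; the expected code length is the sum of the merged weights.
merge 11/84 + 1/6 → 25/84
merge 25/84 + 9/28 → 13/21
merge 8/21 + 13/21 → 1
L = 25/84 + 13/21 + 1 = 23/12 ≈ 1.917 bits/symbol.

1.917 bits/symbol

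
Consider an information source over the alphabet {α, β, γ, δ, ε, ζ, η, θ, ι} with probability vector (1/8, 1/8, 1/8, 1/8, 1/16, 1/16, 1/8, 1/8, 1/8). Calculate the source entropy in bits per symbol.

3.125 bits

Each probability is a power of 1/2, so log₂(1/p) is an integer.
H = Σ p·log₂(1/p) = 1/8·3 + 1/8·3 + 1/8·3 + 1/8·3 + 1/16·4 + 1/16·4 + 1/8·3 + 1/8·3 + 1/8·3 = 3.125 bits.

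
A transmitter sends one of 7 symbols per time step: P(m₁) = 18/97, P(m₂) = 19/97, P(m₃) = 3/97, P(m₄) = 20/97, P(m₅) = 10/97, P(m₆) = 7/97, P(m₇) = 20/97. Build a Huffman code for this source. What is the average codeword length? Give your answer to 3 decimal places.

Repeatedly combine the two least-probable nodes; the expected code length is the sum of the merged weights.
merge 3/97 + 7/97 → 10/97
merge 10/97 + 10/97 → 20/97
merge 18/97 + 19/97 → 37/97
merge 20/97 + 20/97 → 40/97
merge 20/97 + 37/97 → 57/97
merge 40/97 + 57/97 → 1
L = 10/97 + 20/97 + 37/97 + 40/97 + 57/97 + 1 = 261/97 ≈ 2.691 bits/symbol.

2.691 bits/symbol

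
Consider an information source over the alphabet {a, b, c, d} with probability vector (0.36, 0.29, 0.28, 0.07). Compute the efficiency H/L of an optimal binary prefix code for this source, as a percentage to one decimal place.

Entropy H = −Σ p log₂ p ≈ 1.8313 bits.
Huffman merges: 7/100+7/25→7/20; 29/100+7/20→16/25; 9/25+16/25→1. L = 199/100 ≈ 1.9900.
Efficiency = H/L = 1.8313/1.9900 = 92.0%.

92.0%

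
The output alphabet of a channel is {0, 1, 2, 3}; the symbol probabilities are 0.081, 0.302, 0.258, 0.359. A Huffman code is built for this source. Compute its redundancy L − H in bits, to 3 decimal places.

0.130 bits

Entropy H = −Σ p log₂ p ≈ 1.8502 bits.
Huffman merges: 81/1000+129/500→339/1000; 151/500+339/1000→641/1000; 359/1000+641/1000→1. L = 99/50 ≈ 1.9800.
L − H = 1.9800 − 1.8502 = 0.130 bits.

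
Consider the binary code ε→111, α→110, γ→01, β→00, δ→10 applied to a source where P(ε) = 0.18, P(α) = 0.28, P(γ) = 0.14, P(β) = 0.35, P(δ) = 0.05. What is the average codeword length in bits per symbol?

2.46 bits/symbol

L̄ = Σ pᵢ·ℓᵢ = 0.18·3 + 0.28·3 + 0.14·2 + 0.35·2 + 0.05·2 = 2.46 bits/symbol.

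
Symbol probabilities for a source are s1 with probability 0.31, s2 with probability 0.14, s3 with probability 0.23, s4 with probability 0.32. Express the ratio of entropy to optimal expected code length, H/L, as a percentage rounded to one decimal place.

96.7%

Entropy H = −Σ p log₂ p ≈ 1.9346 bits.
Huffman merges: 7/50+23/100→37/100; 31/100+8/25→63/100; 37/100+63/100→1. L = 2 ≈ 2.0000.
Efficiency = H/L = 1.9346/2.0000 = 96.7%.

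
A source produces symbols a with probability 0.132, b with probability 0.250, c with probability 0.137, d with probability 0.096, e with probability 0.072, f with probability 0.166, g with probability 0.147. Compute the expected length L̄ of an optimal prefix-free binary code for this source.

Repeatedly combine the two least-probable nodes; the expected code length is the sum of the merged weights.
merge 9/125 + 12/125 → 21/125
merge 33/250 + 137/1000 → 269/1000
merge 147/1000 + 83/500 → 313/1000
merge 21/125 + 1/4 → 209/500
merge 269/1000 + 313/1000 → 291/500
merge 209/500 + 291/500 → 1
L = 21/125 + 269/1000 + 313/1000 + 209/500 + 291/500 + 1 = 11/4 = 2.75 bits/symbol.

2.75 bits/symbol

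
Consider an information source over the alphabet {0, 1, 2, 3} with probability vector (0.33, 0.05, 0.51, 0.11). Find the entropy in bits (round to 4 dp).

1.5896 bits

H = −Σ pᵢ log₂ pᵢ.
−0.33·log₂(0.33) = 0.5278
−0.05·log₂(0.05) = 0.2161
−0.51·log₂(0.51) = 0.4954
−0.11·log₂(0.11) = 0.3503
Sum ≈ 1.5896 → 1.5896 bits.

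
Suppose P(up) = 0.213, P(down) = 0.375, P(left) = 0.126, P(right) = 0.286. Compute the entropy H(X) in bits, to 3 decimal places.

H = −Σ pᵢ log₂ pᵢ.
−0.213·log₂(0.213) = 0.4752
−0.375·log₂(0.375) = 0.5306
−0.126·log₂(0.126) = 0.3766
−0.286·log₂(0.286) = 0.5165
Sum ≈ 1.8989 → 1.899 bits.

1.899 bits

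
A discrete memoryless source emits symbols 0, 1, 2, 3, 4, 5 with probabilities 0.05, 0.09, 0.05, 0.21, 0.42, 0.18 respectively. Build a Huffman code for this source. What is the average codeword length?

Repeatedly combine the two least-probable nodes; the expected code length is the sum of the merged weights.
merge 1/20 + 1/20 → 1/10
merge 9/100 + 1/10 → 19/100
merge 9/50 + 19/100 → 37/100
merge 21/100 + 37/100 → 29/50
merge 21/50 + 29/50 → 1
L = 1/10 + 19/100 + 37/100 + 29/50 + 1 = 56/25 = 2.24 bits/symbol.

2.24 bits/symbol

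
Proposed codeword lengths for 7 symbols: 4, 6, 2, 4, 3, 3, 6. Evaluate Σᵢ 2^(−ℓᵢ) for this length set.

With common denominator 2^6 = 64: Σ 2^(−ℓᵢ) = 4/64 + 1/64 + 16/64 + 4/64 + 8/64 + 8/64 + 1/64 = 42/64 = 0.65625.

0.65625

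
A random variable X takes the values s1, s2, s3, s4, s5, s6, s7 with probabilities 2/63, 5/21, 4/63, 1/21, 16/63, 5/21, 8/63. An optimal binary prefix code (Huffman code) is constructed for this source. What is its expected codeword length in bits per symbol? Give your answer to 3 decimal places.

Repeatedly combine the two least-probable nodes; the expected code length is the sum of the merged weights.
merge 2/63 + 1/21 → 5/63
merge 4/63 + 5/63 → 1/7
merge 8/63 + 1/7 → 17/63
merge 5/21 + 5/21 → 10/21
merge 16/63 + 17/63 → 11/21
merge 10/21 + 11/21 → 1
L = 5/63 + 1/7 + 17/63 + 10/21 + 11/21 + 1 = 157/63 ≈ 2.492 bits/symbol.

2.492 bits/symbol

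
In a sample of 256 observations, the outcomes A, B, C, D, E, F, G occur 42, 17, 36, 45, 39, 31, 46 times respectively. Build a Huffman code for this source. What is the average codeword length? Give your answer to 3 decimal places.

Probabilities are the counts divided by 256.
Repeatedly combine the two least-probable nodes; the expected code length is the sum of the merged weights.
merge 17/256 + 31/256 → 3/16
merge 9/64 + 39/256 → 75/256
merge 21/128 + 45/256 → 87/256
merge 23/128 + 3/16 → 47/128
merge 75/256 + 87/256 → 81/128
merge 47/128 + 81/128 → 1
L = 3/16 + 75/256 + 87/256 + 47/128 + 81/128 + 1 = 361/128 ≈ 2.820 bits/symbol.

2.820 bits/symbol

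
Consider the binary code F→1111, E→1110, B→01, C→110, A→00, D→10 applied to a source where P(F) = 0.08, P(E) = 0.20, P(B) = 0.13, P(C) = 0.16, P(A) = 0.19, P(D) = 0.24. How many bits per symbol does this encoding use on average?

L̄ = Σ pᵢ·ℓᵢ = 0.08·4 + 0.20·4 + 0.13·2 + 0.16·3 + 0.19·2 + 0.24·2 = 2.72 bits/symbol.

2.72 bits/symbol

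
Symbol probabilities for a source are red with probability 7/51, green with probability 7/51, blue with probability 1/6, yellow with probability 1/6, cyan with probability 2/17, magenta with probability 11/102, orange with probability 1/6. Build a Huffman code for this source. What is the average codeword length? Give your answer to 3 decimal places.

2.833 bits/symbol

Repeatedly combine the two least-probable nodes; the expected code length is the sum of the merged weights.
merge 11/102 + 2/17 → 23/102
merge 7/51 + 7/51 → 14/51
merge 1/6 + 1/6 → 1/3
merge 1/6 + 23/102 → 20/51
merge 14/51 + 1/3 → 31/51
merge 20/51 + 31/51 → 1
L = 23/102 + 14/51 + 1/3 + 20/51 + 31/51 + 1 = 17/6 ≈ 2.833 bits/symbol.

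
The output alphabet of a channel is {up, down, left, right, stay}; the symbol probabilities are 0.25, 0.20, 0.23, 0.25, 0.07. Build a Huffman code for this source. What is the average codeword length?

Repeatedly combine the two least-probable nodes; the expected code length is the sum of the merged weights.
merge 7/100 + 1/5 → 27/100
merge 23/100 + 1/4 → 12/25
merge 1/4 + 27/100 → 13/25
merge 12/25 + 13/25 → 1
L = 27/100 + 12/25 + 13/25 + 1 = 227/100 = 2.27 bits/symbol.

2.27 bits/symbol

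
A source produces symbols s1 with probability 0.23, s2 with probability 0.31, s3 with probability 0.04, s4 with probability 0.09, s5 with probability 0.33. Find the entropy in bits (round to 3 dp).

H = −Σ pᵢ log₂ pᵢ.
−0.23·log₂(0.23) = 0.4877
−0.31·log₂(0.31) = 0.5238
−0.04·log₂(0.04) = 0.1858
−0.09·log₂(0.09) = 0.3127
−0.33·log₂(0.33) = 0.5278
Sum ≈ 2.0377 → 2.038 bits.

2.038 bits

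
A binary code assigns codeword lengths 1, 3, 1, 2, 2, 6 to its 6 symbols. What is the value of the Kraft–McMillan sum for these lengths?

1.640625

With common denominator 2^6 = 64: Σ 2^(−ℓᵢ) = 32/64 + 8/64 + 32/64 + 16/64 + 16/64 + 1/64 = 105/64 = 1.640625.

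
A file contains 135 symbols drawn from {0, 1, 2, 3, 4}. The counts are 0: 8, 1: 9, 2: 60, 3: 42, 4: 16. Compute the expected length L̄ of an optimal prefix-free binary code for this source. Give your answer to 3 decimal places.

Probabilities are the counts divided by 135.
Repeatedly combine the two least-probable nodes; the expected code length is the sum of the merged weights.
merge 8/135 + 1/15 → 17/135
merge 16/135 + 17/135 → 11/45
merge 11/45 + 14/45 → 5/9
merge 4/9 + 5/9 → 1
L = 17/135 + 11/45 + 5/9 + 1 = 52/27 ≈ 1.926 bits/symbol.

1.926 bits/symbol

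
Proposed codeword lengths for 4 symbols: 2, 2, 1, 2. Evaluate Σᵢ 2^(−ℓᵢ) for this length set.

1.25

With common denominator 2^2 = 4: Σ 2^(−ℓᵢ) = 1/4 + 1/4 + 2/4 + 1/4 = 5/4 = 1.25.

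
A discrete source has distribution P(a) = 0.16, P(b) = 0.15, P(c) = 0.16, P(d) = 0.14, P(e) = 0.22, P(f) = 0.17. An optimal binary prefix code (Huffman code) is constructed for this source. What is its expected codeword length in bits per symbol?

Repeatedly combine the two least-probable nodes; the expected code length is the sum of the merged weights.
merge 7/50 + 3/20 → 29/100
merge 4/25 + 4/25 → 8/25
merge 17/100 + 11/50 → 39/100
merge 29/100 + 8/25 → 61/100
merge 39/100 + 61/100 → 1
L = 29/100 + 8/25 + 39/100 + 61/100 + 1 = 261/100 = 2.61 bits/symbol.

2.61 bits/symbol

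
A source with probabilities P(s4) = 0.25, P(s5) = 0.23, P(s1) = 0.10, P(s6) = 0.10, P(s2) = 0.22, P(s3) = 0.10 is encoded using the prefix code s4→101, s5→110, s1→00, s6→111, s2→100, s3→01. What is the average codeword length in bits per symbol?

L̄ = Σ pᵢ·ℓᵢ = 0.25·3 + 0.23·3 + 0.10·2 + 0.10·3 + 0.22·3 + 0.10·2 = 2.8 bits/symbol.

2.8 bits/symbol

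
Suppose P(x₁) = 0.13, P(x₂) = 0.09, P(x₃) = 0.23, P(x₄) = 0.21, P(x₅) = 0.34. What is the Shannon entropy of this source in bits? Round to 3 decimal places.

2.185 bits

H = −Σ pᵢ log₂ pᵢ.
−0.13·log₂(0.13) = 0.3826
−0.09·log₂(0.09) = 0.3127
−0.23·log₂(0.23) = 0.4877
−0.21·log₂(0.21) = 0.4728
−0.34·log₂(0.34) = 0.5292
Sum ≈ 2.1850 → 2.185 bits.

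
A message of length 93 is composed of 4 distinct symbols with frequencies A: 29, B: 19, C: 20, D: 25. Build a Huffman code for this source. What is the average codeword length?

2 bits/symbol

Probabilities are the counts divided by 93.
Repeatedly combine the two least-probable nodes; the expected code length is the sum of the merged weights.
merge 19/93 + 20/93 → 13/31
merge 25/93 + 29/93 → 18/31
merge 13/31 + 18/31 → 1
L = 13/31 + 18/31 + 1 = 2 bits/symbol.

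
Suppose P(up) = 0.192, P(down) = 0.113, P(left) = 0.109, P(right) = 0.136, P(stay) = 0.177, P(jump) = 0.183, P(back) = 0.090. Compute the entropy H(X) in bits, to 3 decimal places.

2.756 bits

H = −Σ pᵢ log₂ pᵢ.
−0.192·log₂(0.192) = 0.4571
−0.113·log₂(0.113) = 0.3555
−0.109·log₂(0.109) = 0.3485
−0.136·log₂(0.136) = 0.3915
−0.177·log₂(0.177) = 0.4422
−0.183·log₂(0.183) = 0.4484
−0.090·log₂(0.090) = 0.3127
Sum ≈ 2.7558 → 2.756 bits.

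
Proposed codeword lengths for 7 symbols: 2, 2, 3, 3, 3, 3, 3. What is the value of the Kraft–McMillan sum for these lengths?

With common denominator 2^3 = 8: Σ 2^(−ℓᵢ) = 2/8 + 2/8 + 1/8 + 1/8 + 1/8 + 1/8 + 1/8 = 9/8 = 1.125.

1.125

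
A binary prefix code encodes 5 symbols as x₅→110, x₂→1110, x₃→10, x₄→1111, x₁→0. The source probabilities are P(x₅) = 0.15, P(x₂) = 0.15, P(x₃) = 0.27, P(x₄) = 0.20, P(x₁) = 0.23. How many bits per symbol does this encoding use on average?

2.62 bits/symbol

L̄ = Σ pᵢ·ℓᵢ = 0.15·3 + 0.15·4 + 0.27·2 + 0.20·4 + 0.23·1 = 2.62 bits/symbol.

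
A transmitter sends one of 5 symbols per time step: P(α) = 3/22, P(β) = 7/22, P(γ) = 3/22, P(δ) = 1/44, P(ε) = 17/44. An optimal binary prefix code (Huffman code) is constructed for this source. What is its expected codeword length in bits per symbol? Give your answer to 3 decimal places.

Repeatedly combine the two least-probable nodes; the expected code length is the sum of the merged weights.
merge 1/44 + 3/22 → 7/44
merge 3/22 + 7/44 → 13/44
merge 13/44 + 7/22 → 27/44
merge 17/44 + 27/44 → 1
L = 7/44 + 13/44 + 27/44 + 1 = 91/44 ≈ 2.068 bits/symbol.

2.068 bits/symbol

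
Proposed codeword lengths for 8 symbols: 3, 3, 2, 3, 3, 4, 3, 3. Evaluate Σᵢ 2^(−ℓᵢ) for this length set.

1.0625

With common denominator 2^4 = 16: Σ 2^(−ℓᵢ) = 2/16 + 2/16 + 4/16 + 2/16 + 2/16 + 1/16 + 2/16 + 2/16 = 17/16 = 1.0625.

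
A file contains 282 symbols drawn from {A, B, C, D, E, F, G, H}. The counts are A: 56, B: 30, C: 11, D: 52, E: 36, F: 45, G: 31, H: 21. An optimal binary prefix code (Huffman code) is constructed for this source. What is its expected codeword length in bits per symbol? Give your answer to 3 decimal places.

2.915 bits/symbol

Probabilities are the counts divided by 282.
Repeatedly combine the two least-probable nodes; the expected code length is the sum of the merged weights.
merge 11/282 + 7/94 → 16/141
merge 5/47 + 31/282 → 61/282
merge 16/141 + 6/47 → 34/141
merge 15/94 + 26/141 → 97/282
merge 28/141 + 61/282 → 39/94
merge 34/141 + 97/282 → 55/94
merge 39/94 + 55/94 → 1
L = 16/141 + 61/282 + 34/141 + 97/282 + 39/94 + 55/94 + 1 = 137/47 ≈ 2.915 bits/symbol.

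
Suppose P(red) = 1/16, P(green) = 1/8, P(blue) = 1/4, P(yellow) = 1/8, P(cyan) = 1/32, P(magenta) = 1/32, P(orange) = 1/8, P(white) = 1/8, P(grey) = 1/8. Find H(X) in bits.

Each probability is a power of 1/2, so log₂(1/p) is an integer.
H = Σ p·log₂(1/p) = 1/16·4 + 1/8·3 + 1/4·2 + 1/8·3 + 1/32·5 + 1/32·5 + 1/8·3 + 1/8·3 + 1/8·3 = 2.9375 bits.

2.9375 bits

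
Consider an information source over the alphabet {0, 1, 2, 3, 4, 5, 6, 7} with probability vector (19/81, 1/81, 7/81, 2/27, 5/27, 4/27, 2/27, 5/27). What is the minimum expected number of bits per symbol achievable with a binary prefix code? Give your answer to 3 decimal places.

Repeatedly combine the two least-probable nodes; the expected code length is the sum of the merged weights.
merge 1/81 + 2/27 → 7/81
merge 2/27 + 7/81 → 13/81
merge 7/81 + 4/27 → 19/81
merge 13/81 + 5/27 → 28/81
merge 5/27 + 19/81 → 34/81
merge 19/81 + 28/81 → 47/81
merge 34/81 + 47/81 → 1
L = 7/81 + 13/81 + 19/81 + 28/81 + 34/81 + 47/81 + 1 = 229/81 ≈ 2.827 bits/symbol.

2.827 bits/symbol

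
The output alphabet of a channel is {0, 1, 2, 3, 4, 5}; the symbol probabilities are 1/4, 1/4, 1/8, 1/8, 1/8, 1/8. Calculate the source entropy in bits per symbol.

2.5 bits

Each probability is a power of 1/2, so log₂(1/p) is an integer.
H = Σ p·log₂(1/p) = 1/4·2 + 1/4·2 + 1/8·3 + 1/8·3 + 1/8·3 + 1/8·3 = 2.5 bits.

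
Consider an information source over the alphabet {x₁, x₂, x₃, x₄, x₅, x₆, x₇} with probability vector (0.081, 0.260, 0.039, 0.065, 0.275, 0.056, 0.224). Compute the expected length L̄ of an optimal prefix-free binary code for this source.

2.482 bits/symbol

Repeatedly combine the two least-probable nodes; the expected code length is the sum of the merged weights.
merge 39/1000 + 7/125 → 19/200
merge 13/200 + 81/1000 → 73/500
merge 19/200 + 73/500 → 241/1000
merge 28/125 + 241/1000 → 93/200
merge 13/50 + 11/40 → 107/200
merge 93/200 + 107/200 → 1
L = 19/200 + 73/500 + 241/1000 + 93/200 + 107/200 + 1 = 1241/500 = 2.482 bits/symbol.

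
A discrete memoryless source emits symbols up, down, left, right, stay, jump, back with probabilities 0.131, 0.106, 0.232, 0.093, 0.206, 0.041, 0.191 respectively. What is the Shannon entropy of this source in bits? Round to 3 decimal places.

H = −Σ pᵢ log₂ pᵢ.
−0.131·log₂(0.131) = 0.3841
−0.106·log₂(0.106) = 0.3432
−0.232·log₂(0.232) = 0.4890
−0.093·log₂(0.093) = 0.3187
−0.206·log₂(0.206) = 0.4695
−0.041·log₂(0.041) = 0.1889
−0.191·log₂(0.191) = 0.4562
Sum ≈ 2.6497 → 2.650 bits.

2.650 bits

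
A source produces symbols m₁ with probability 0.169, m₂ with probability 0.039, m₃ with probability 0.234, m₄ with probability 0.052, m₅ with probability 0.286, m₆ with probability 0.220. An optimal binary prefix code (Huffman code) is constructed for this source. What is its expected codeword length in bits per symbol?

Repeatedly combine the two least-probable nodes; the expected code length is the sum of the merged weights.
merge 39/1000 + 13/250 → 91/1000
merge 91/1000 + 169/1000 → 13/50
merge 11/50 + 117/500 → 227/500
merge 13/50 + 143/500 → 273/500
merge 227/500 + 273/500 → 1
L = 91/1000 + 13/50 + 227/500 + 273/500 + 1 = 2351/1000 = 2.351 bits/symbol.

2.351 bits/symbol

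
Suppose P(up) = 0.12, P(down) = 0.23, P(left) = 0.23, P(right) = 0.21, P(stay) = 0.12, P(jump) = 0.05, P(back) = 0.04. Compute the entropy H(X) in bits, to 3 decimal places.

H = −Σ pᵢ log₂ pᵢ.
−0.12·log₂(0.12) = 0.3671
−0.23·log₂(0.23) = 0.4877
−0.23·log₂(0.23) = 0.4877
−0.21·log₂(0.21) = 0.4728
−0.12·log₂(0.12) = 0.3671
−0.05·log₂(0.05) = 0.2161
−0.04·log₂(0.04) = 0.1858
Sum ≈ 2.5841 → 2.584 bits.

2.584 bits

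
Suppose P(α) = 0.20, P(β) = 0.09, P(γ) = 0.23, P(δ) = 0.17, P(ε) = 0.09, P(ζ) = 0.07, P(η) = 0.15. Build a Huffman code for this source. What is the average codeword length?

Repeatedly combine the two least-probable nodes; the expected code length is the sum of the merged weights.
merge 7/100 + 9/100 → 4/25
merge 9/100 + 3/20 → 6/25
merge 4/25 + 17/100 → 33/100
merge 1/5 + 23/100 → 43/100
merge 6/25 + 33/100 → 57/100
merge 43/100 + 57/100 → 1
L = 4/25 + 6/25 + 33/100 + 43/100 + 57/100 + 1 = 273/100 = 2.73 bits/symbol.

2.73 bits/symbol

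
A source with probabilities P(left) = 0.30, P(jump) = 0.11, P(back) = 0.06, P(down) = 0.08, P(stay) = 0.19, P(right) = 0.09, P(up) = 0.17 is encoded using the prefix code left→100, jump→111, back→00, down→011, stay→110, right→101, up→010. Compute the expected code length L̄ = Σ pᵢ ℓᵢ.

L̄ = Σ pᵢ·ℓᵢ = 0.30·3 + 0.11·3 + 0.06·2 + 0.08·3 + 0.19·3 + 0.09·3 + 0.17·3 = 2.94 bits/symbol.

2.94 bits/symbol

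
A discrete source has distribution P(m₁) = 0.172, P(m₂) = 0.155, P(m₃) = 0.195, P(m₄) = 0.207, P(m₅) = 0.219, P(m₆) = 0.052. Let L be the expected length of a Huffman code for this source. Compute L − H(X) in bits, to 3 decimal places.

Entropy H = −Σ p log₂ p ≈ 2.4856 bits.
Huffman merges: 13/250+31/200→207/1000; 43/250+39/200→367/1000; 207/1000+207/1000→207/500; 219/1000+367/1000→293/500; 207/500+293/500→1. L = 1287/500 ≈ 2.5740.
L − H = 2.5740 − 2.4856 = 0.088 bits.

0.088 bits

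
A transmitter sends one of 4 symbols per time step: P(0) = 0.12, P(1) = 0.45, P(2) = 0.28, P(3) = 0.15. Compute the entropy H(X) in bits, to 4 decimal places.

H = −Σ pᵢ log₂ pᵢ.
−0.12·log₂(0.12) = 0.3671
−0.45·log₂(0.45) = 0.5184
−0.28·log₂(0.28) = 0.5142
−0.15·log₂(0.15) = 0.4105
Sum ≈ 1.8102 → 1.8102 bits.

1.8102 bits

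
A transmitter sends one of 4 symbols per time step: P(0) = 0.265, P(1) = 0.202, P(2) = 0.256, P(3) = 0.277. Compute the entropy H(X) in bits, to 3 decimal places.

1.990 bits

H = −Σ pᵢ log₂ pᵢ.
−0.265·log₂(0.265) = 0.5077
−0.202·log₂(0.202) = 0.4661
−0.256·log₂(0.256) = 0.5032
−0.277·log₂(0.277) = 0.5130
Sum ≈ 1.9901 → 1.990 bits.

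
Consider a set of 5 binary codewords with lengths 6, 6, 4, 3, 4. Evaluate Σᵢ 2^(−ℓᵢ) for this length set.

With common denominator 2^6 = 64: Σ 2^(−ℓᵢ) = 1/64 + 1/64 + 4/64 + 8/64 + 4/64 = 18/64 = 0.28125.

0.28125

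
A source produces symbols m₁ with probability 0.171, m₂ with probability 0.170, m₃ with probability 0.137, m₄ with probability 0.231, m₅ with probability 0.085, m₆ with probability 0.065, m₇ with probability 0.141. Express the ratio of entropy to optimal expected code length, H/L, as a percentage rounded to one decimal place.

98.6%

Entropy H = −Σ p log₂ p ≈ 2.7086 bits.
Huffman merges: 13/200+17/200→3/20; 137/1000+141/1000→139/500; 3/20+17/100→8/25; 171/1000+231/1000→201/500; 139/500+8/25→299/500; 201/500+299/500→1. L = 687/250 ≈ 2.7480.
Efficiency = H/L = 2.7086/2.7480 = 98.6%.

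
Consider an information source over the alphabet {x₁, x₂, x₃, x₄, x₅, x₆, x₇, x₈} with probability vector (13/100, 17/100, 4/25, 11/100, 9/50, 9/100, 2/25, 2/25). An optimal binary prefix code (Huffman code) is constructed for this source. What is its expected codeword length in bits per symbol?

2.98 bits/symbol

Repeatedly combine the two least-probable nodes; the expected code length is the sum of the merged weights.
merge 2/25 + 2/25 → 4/25
merge 9/100 + 11/100 → 1/5
merge 13/100 + 4/25 → 29/100
merge 4/25 + 17/100 → 33/100
merge 9/50 + 1/5 → 19/50
merge 29/100 + 33/100 → 31/50
merge 19/50 + 31/50 → 1
L = 4/25 + 1/5 + 29/100 + 33/100 + 19/50 + 31/50 + 1 = 149/50 = 2.98 bits/symbol.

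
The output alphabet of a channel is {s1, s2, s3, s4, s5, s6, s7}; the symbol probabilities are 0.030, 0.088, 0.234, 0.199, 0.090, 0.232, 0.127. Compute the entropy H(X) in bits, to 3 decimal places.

H = −Σ pᵢ log₂ pᵢ.
−0.030·log₂(0.030) = 0.1518
−0.088·log₂(0.088) = 0.3086
−0.234·log₂(0.234) = 0.4903
−0.199·log₂(0.199) = 0.4635
−0.090·log₂(0.090) = 0.3127
−0.232·log₂(0.232) = 0.4890
−0.127·log₂(0.127) = 0.3781
Sum ≈ 2.5939 → 2.594 bits.

2.594 bits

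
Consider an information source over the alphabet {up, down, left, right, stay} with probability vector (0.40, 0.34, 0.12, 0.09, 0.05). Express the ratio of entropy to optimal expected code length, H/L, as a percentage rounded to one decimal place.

97.7%

Entropy H = −Σ p log₂ p ≈ 1.9538 bits.
Huffman merges: 1/20+9/100→7/50; 3/25+7/50→13/50; 13/50+17/50→3/5; 2/5+3/5→1. L = 2 ≈ 2.0000.
Efficiency = H/L = 1.9538/2.0000 = 97.7%.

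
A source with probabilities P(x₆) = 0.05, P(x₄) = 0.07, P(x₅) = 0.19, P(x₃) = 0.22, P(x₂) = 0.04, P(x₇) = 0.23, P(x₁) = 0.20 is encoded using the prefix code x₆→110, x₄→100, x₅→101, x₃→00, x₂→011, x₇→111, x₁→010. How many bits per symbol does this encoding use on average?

2.78 bits/symbol

L̄ = Σ pᵢ·ℓᵢ = 0.05·3 + 0.07·3 + 0.19·3 + 0.22·2 + 0.04·3 + 0.23·3 + 0.20·3 = 2.78 bits/symbol.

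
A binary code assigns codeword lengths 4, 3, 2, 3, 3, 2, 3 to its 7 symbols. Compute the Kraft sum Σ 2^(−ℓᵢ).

With common denominator 2^4 = 16: Σ 2^(−ℓᵢ) = 1/16 + 2/16 + 4/16 + 2/16 + 2/16 + 4/16 + 2/16 = 17/16 = 1.0625.

1.0625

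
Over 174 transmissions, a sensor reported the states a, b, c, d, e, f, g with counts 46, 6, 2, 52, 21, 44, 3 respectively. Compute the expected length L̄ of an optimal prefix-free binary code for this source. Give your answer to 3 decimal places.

Probabilities are the counts divided by 174.
Repeatedly combine the two least-probable nodes; the expected code length is the sum of the merged weights.
merge 1/87 + 1/58 → 5/174
merge 5/174 + 1/29 → 11/174
merge 11/174 + 7/58 → 16/87
merge 16/87 + 22/87 → 38/87
merge 23/87 + 26/87 → 49/87
merge 38/87 + 49/87 → 1
L = 5/174 + 11/174 + 16/87 + 38/87 + 49/87 + 1 = 66/29 ≈ 2.276 bits/symbol.

2.276 bits/symbol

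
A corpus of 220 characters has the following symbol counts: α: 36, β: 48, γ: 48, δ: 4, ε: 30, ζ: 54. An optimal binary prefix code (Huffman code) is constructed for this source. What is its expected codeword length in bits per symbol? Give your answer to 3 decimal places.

2.473 bits/symbol

Probabilities are the counts divided by 220.
Repeatedly combine the two least-probable nodes; the expected code length is the sum of the merged weights.
merge 1/55 + 3/22 → 17/110
merge 17/110 + 9/55 → 7/22
merge 12/55 + 12/55 → 24/55
merge 27/110 + 7/22 → 31/55
merge 24/55 + 31/55 → 1
L = 17/110 + 7/22 + 24/55 + 31/55 + 1 = 136/55 ≈ 2.473 bits/symbol.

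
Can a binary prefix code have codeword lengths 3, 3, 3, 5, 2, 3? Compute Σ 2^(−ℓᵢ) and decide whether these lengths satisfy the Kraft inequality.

With common denominator 2^5 = 32: Σ 2^(−ℓᵢ) = 4/32 + 4/32 + 4/32 + 1/32 + 8/32 + 4/32 = 25/32 = 0.78125.
Kraft's inequality requires Σ ≤ 1; here Σ = 0.78125 ≤ 1, so such a prefix code exists.

0.78125; yes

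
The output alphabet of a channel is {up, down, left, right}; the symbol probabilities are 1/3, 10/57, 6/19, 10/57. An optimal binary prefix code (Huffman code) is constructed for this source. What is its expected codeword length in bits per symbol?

2 bits/symbol

Repeatedly combine the two least-probable nodes; the expected code length is the sum of the merged weights.
merge 10/57 + 10/57 → 20/57
merge 6/19 + 1/3 → 37/57
merge 20/57 + 37/57 → 1
L = 20/57 + 37/57 + 1 = 2 bits/symbol.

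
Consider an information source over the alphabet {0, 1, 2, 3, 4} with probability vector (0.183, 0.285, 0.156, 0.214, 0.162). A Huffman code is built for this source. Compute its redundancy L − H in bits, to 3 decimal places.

0.034 bits

Entropy H = −Σ p log₂ p ≈ 2.2840 bits.
Huffman merges: 39/250+81/500→159/500; 183/1000+107/500→397/1000; 57/200+159/500→603/1000; 397/1000+603/1000→1. L = 1159/500 ≈ 2.3180.
L − H = 2.3180 − 2.2840 = 0.034 bits.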